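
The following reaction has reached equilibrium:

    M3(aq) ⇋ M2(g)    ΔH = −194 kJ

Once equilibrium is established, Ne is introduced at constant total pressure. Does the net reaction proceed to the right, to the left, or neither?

right

Adding inert gas at constant total pressure expands the volume and lowers every reacting partial pressure. With Δn_gas = 1 − 0 = +1, Q moves away from K toward the side with fewer gas moles, so the system shifts toward the side with more gas moles — to the right.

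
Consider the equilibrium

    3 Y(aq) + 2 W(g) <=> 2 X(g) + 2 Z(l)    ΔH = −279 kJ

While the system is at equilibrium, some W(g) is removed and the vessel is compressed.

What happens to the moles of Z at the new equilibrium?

Removing W (g), a reactant, drives the reaction to the left.
Gas moles: reactants 2, products 2. Δn_gas = 0, so a volume change leaves Q equal to K — no shift from this change.
The net shift is to the left. Z is a product, so its amount decreases.

decreases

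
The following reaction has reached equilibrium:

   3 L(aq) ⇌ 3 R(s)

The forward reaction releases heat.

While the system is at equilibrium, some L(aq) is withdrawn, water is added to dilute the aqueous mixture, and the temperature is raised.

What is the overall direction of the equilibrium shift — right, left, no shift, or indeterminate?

Removing L (aq), a reactant, drives the reaction to the left.
Dilution lowers every aqueous concentration by the same factor. Δn_aq = 0 − 3 = -3, so the system shifts toward the side with more dissolved moles — to the left.
The forward reaction is exothermic. Raising T favours the endothermic direction — shift to the left.
All effects act in the same direction — net shift to the left.

left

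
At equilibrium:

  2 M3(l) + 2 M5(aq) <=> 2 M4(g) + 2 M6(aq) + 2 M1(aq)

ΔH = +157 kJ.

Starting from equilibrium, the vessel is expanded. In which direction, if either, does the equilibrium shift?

Gas moles: reactants 0, products 2 (Δn_gas = +2). Expansion shifts the system toward the side with more moles of gas — to the right.

right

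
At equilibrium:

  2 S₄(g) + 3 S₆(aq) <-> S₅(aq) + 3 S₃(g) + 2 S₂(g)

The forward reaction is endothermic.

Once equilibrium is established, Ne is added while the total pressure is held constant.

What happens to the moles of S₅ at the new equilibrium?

increases

Adding inert gas at constant total pressure expands the volume and lowers every reacting partial pressure. With Δn_gas = 5 − 2 = +3, Q moves away from K toward the side with fewer gas moles, so the system shifts toward the side with more gas moles — to the right.
The net shift is to the right. S₅ is a product, so its amount increases.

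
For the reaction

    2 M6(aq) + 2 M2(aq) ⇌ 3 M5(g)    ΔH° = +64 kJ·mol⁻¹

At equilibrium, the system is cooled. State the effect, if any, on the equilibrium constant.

decreases

K depends on temperature via the van 't Hoff relation. The forward reaction is endothermic, so lowering T decreases K.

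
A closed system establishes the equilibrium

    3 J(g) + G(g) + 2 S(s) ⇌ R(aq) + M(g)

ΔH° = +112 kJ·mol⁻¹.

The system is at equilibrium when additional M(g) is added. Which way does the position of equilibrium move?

left

Adding M (g), a product, drives the reaction to the left.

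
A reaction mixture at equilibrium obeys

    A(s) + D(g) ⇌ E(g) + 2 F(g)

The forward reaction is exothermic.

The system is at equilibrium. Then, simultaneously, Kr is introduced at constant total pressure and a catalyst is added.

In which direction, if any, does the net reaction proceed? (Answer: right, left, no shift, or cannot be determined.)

Adding inert gas at constant total pressure expands the volume and lowers every reacting partial pressure. With Δn_gas = 3 − 1 = +2, Q moves away from K toward the side with fewer gas moles, so the system shifts toward the side with more gas moles — to the right.
A catalyst speeds both forward and reverse rates equally; it changes neither Q nor K — no shift from this change.
Only the nonzero effect(s) matter; the net shift is to the right.

right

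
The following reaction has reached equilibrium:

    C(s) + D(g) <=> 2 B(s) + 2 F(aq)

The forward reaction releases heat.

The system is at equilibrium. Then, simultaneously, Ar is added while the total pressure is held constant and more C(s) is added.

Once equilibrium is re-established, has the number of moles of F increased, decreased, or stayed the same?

decreases

Adding inert gas at constant total pressure expands the volume and lowers every reacting partial pressure. With Δn_gas = 0 − 1 = -1, Q moves away from K toward the side with fewer gas moles, so the system shifts toward the side with more gas moles — to the left.
C is a pure solid; its activity is 1 regardless of amount, so Q is unaffected — no shift from this change.
The net shift is to the left. F is a product, so its amount decreases.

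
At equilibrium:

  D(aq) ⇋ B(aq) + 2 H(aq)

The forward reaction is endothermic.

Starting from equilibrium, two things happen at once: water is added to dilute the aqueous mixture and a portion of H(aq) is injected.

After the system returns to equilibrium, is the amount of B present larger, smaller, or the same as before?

cannot be determined

Dilution lowers every aqueous concentration by the same factor. Δn_aq = 3 − 1 = +2, so the system shifts toward the side with more dissolved moles — to the right.
Adding H (aq), a product, drives the reaction to the left.
The two effects oppose each other, so the net shift — and hence the change in B — cannot be determined from the given information.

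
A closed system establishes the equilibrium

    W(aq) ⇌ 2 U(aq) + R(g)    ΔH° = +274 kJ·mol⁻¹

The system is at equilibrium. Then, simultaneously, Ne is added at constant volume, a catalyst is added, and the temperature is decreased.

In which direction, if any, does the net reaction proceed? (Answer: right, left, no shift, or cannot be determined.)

At constant volume, adding an inert gas leaves every reacting species' partial pressure unchanged, so Q is unchanged — no shift from this change.
A catalyst speeds both forward and reverse rates equally; it changes neither Q nor K — no shift from this change.
The forward reaction is endothermic. Lowering T favours the exothermic direction — shift to the left.
Only the nonzero effect(s) matter; the net shift is to the left.

left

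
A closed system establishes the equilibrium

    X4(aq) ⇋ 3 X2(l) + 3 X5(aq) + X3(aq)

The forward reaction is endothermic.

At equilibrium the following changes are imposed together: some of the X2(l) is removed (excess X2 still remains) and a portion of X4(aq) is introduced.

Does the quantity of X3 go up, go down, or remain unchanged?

increases

X2 is a pure liquid; its activity is 1 regardless of amount, so Q is unaffected — no shift from this change.
Adding X4 (aq), a reactant, drives the reaction to the right.
The net shift is to the right. X3 is a product, so its amount increases.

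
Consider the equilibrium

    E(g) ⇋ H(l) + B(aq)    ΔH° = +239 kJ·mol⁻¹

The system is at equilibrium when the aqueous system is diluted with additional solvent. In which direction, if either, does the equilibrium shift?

right

Dilution lowers every aqueous concentration by the same factor. Δn_aq = 1 − 0 = +1, so the system shifts toward the side with more dissolved moles — to the right.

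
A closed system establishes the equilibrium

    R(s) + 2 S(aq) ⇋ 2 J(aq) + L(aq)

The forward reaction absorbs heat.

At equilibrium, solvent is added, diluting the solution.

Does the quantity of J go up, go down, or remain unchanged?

Dilution lowers every aqueous concentration by the same factor. Δn_aq = 3 − 2 = +1, so the system shifts toward the side with more dissolved moles — to the right.
The net shift is to the right. J is a product, so its amount increases.

increases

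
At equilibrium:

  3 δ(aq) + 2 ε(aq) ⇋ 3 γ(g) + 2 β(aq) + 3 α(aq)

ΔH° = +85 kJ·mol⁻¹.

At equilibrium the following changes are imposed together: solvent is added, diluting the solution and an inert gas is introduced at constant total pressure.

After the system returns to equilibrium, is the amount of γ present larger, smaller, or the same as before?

Dilution scales every aqueous concentration by the same factor. Δn_aq = 5 − 5 = 0, so Q is unchanged — no shift.
Adding inert gas at constant total pressure expands the volume and lowers every reacting partial pressure. With Δn_gas = 3 − 0 = +3, Q moves away from K toward the side with fewer gas moles, so the system shifts toward the side with more gas moles — to the right.
The net shift is to the right. γ is a product, so its amount increases.

increases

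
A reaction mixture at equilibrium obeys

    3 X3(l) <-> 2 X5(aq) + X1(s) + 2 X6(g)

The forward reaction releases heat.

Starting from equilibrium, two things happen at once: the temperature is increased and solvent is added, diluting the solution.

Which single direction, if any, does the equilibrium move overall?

cannot be determined

The forward reaction is exothermic. Raising T favours the endothermic direction — shift to the left.
Dilution lowers every aqueous concentration by the same factor. Δn_aq = 2 − 0 = +2, so the system shifts toward the side with more dissolved moles — to the right.
The individual effects push in opposite directions; without quantitative information the net direction cannot be determined.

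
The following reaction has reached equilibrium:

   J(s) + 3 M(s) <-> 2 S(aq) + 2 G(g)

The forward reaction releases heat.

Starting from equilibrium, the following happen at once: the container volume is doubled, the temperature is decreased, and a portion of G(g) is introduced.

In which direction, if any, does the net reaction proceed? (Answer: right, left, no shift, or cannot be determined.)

cannot be determined

Gas moles: reactants 0, products 2 (Δn_gas = +2). Expansion shifts the system toward the side with more moles of gas — to the right.
The forward reaction is exothermic. Lowering T favours the exothermic direction — shift to the right.
Adding G (g), a product, drives the reaction to the left.
The individual effects push in opposite directions; without quantitative information the net direction cannot be determined.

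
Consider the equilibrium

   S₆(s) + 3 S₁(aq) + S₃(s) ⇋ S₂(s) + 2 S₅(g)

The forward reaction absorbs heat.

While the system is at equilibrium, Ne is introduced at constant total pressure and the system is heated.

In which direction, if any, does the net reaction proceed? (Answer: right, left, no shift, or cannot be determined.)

right

Adding inert gas at constant total pressure expands the volume and lowers every reacting partial pressure. With Δn_gas = 2 − 0 = +2, Q moves away from K toward the side with fewer gas moles, so the system shifts toward the side with more gas moles — to the right.
The forward reaction is endothermic. Raising T favours the endothermic direction — shift to the right.
All effects act in the same direction — net shift to the right.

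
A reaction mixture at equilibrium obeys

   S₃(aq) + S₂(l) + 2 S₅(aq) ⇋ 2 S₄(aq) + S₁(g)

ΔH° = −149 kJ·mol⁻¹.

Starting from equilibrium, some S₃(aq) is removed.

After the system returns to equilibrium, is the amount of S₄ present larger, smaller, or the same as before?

decreases

Removing S₃ (aq), a reactant, drives the reaction to the left.
The net shift is to the left. S₄ is a product, so its amount decreases.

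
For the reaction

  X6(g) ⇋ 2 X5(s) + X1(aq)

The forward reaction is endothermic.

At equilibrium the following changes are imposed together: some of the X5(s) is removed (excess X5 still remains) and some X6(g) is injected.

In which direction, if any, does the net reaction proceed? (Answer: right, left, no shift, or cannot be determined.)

right

X5 is a pure solid; its activity is 1 regardless of amount, so Q is unaffected — no shift from this change.
Adding X6 (g), a reactant, drives the reaction to the right.
Only the nonzero effect(s) matter; the net shift is to the right.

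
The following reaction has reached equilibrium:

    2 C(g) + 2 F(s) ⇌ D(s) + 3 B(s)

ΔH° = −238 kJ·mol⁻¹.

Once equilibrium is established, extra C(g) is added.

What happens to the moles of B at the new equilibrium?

increases

Adding C (g), a reactant, drives the reaction to the right.
The net shift is to the right. B is a product, so its amount increases.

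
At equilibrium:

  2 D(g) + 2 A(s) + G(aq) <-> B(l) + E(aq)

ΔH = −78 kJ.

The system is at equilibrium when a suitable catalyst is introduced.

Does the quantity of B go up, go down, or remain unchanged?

unchanged

A catalyst speeds both forward and reverse rates equally; it changes neither Q nor K — no shift from this change.
No net shift occurs, so the amount of B is unchanged.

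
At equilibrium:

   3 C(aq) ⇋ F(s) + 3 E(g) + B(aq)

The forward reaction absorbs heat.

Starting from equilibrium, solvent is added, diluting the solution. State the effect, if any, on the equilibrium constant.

The equilibrium constant depends only on temperature. This perturbation may move the position of equilibrium, but since T is unchanged, K itself is unchanged.

unchanged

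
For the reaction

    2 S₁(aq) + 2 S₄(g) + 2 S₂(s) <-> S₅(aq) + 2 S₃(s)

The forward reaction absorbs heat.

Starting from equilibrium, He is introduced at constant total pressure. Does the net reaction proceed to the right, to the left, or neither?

left

Adding inert gas at constant total pressure expands the volume and lowers every reacting partial pressure. With Δn_gas = 0 − 2 = -2, Q moves away from K toward the side with fewer gas moles, so the system shifts toward the side with more gas moles — to the left.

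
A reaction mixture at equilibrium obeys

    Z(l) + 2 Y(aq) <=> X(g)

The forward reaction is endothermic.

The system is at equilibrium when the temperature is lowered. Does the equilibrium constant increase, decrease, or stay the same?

decreases

K depends on temperature via the van 't Hoff relation. The forward reaction is endothermic, so lowering T decreases K.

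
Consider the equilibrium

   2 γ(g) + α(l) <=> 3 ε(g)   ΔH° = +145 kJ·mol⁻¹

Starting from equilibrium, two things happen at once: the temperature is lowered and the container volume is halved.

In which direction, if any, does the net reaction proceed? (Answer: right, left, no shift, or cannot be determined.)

left

The forward reaction is endothermic. Lowering T favours the exothermic direction — shift to the left.
Gas moles: reactants 2, products 3 (Δn_gas = +1). Compression shifts the system toward the side with fewer moles of gas — to the left.
All effects act in the same direction — net shift to the left.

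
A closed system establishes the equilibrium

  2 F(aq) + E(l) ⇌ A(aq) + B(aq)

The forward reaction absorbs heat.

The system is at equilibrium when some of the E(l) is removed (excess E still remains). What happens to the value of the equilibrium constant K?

The equilibrium constant depends only on temperature. This perturbation changes neither the position of equilibrium nor K.

unchanged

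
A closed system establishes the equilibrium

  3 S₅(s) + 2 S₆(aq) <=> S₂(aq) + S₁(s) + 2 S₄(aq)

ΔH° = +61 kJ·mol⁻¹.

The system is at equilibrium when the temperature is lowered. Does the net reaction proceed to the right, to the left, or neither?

left

The forward reaction is endothermic. Lowering T favours the exothermic direction — shift to the left.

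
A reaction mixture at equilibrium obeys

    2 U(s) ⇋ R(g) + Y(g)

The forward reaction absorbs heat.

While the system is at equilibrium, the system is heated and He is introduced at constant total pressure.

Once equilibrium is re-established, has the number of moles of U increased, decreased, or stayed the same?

decreases

The forward reaction is endothermic. Raising T favours the endothermic direction — shift to the right.
Adding inert gas at constant total pressure expands the volume and lowers every reacting partial pressure. With Δn_gas = 2 − 0 = +2, Q moves away from K toward the side with fewer gas moles, so the system shifts toward the side with more gas moles — to the right.
The net shift is to the right. U is a reactant, so its amount decreases.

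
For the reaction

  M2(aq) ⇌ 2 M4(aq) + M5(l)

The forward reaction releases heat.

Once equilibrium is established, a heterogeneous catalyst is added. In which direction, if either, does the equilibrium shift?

no shift

A catalyst speeds both forward and reverse rates equally; it changes neither Q nor K — no shift from this change.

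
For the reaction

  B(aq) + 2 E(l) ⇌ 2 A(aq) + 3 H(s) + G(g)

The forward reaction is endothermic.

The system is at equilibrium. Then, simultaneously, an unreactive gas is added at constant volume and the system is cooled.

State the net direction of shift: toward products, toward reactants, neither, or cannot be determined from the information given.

At constant volume, adding an inert gas leaves every reacting species' partial pressure unchanged, so Q is unchanged — no shift from this change.
The forward reaction is endothermic. Lowering T favours the exothermic direction — shift to the left.
Only the nonzero effect(s) matter; the net shift is to the left.

left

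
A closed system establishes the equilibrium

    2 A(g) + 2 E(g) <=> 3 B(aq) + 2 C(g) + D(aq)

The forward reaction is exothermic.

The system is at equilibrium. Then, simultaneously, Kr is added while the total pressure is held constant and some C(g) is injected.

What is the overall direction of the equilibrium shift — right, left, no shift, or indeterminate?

left

Adding inert gas at constant total pressure expands the volume and lowers every reacting partial pressure. With Δn_gas = 2 − 4 = -2, Q moves away from K toward the side with fewer gas moles, so the system shifts toward the side with more gas moles — to the left.
Adding C (g), a product, drives the reaction to the left.
All effects act in the same direction — net shift to the left.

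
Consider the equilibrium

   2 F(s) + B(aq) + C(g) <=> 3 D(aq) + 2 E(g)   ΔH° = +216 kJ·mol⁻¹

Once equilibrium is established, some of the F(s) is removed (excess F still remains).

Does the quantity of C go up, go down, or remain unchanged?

unchanged

F is a pure solid; its activity is 1 regardless of amount, so Q is unaffected — no shift from this change.
No net shift occurs, so the amount of C is unchanged.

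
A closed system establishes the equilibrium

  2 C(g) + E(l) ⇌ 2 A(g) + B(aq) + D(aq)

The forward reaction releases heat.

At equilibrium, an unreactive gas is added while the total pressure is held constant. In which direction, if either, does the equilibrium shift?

no shift

Adding inert gas at constant total pressure expands the volume, scaling every reacting partial pressure by the same factor. Δn_gas = 2 − 2 = 0, so Q is unchanged — no shift.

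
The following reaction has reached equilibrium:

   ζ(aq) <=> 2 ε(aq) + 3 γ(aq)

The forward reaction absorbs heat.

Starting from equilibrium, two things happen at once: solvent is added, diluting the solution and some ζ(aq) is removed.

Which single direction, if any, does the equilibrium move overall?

cannot be determined

Dilution lowers every aqueous concentration by the same factor. Δn_aq = 5 − 1 = +4, so the system shifts toward the side with more dissolved moles — to the right.
Removing ζ (aq), a reactant, drives the reaction to the left.
The individual effects push in opposite directions; without quantitative information the net direction cannot be determined.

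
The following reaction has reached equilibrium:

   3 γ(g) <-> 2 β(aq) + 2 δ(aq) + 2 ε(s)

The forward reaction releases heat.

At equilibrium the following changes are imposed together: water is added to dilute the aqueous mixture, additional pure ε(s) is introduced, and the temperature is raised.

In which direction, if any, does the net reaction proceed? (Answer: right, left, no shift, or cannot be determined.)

Dilution lowers every aqueous concentration by the same factor. Δn_aq = 4 − 0 = +4, so the system shifts toward the side with more dissolved moles — to the right.
ε is a pure solid; its activity is 1 regardless of amount, so Q is unaffected — no shift from this change.
The forward reaction is exothermic. Raising T favours the endothermic direction — shift to the left.
The individual effects push in opposite directions; without quantitative information the net direction cannot be determined.

cannot be determined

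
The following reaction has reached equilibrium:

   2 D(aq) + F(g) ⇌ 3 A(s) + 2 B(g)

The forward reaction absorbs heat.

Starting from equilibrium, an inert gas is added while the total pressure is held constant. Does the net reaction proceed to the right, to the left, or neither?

Adding inert gas at constant total pressure expands the volume and lowers every reacting partial pressure. With Δn_gas = 2 − 1 = +1, Q moves away from K toward the side with fewer gas moles, so the system shifts toward the side with more gas moles — to the right.

right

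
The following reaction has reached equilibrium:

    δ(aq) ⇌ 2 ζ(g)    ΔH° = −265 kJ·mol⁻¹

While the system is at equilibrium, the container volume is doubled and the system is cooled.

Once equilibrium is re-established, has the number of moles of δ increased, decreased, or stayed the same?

Gas moles: reactants 0, products 2 (Δn_gas = +2). Expansion shifts the system toward the side with more moles of gas — to the right.
The forward reaction is exothermic. Lowering T favours the exothermic direction — shift to the right.
The net shift is to the right. δ is a reactant, so its amount decreases.

decreases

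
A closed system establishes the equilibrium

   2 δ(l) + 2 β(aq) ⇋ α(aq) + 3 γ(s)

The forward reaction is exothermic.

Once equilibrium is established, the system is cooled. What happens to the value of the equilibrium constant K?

increases

K depends on temperature via the van 't Hoff relation. The forward reaction is exothermic, so lowering T increases K.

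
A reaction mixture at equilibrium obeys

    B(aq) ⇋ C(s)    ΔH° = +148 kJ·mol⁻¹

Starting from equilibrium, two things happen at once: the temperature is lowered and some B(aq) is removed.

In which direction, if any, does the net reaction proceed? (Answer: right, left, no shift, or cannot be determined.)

The forward reaction is endothermic. Lowering T favours the exothermic direction — shift to the left.
Removing B (aq), a reactant, drives the reaction to the left.
All effects act in the same direction — net shift to the left.

left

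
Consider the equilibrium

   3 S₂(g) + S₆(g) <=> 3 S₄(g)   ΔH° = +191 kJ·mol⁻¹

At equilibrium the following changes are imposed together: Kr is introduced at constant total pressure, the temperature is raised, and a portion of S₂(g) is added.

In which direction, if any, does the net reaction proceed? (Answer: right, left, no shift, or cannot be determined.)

Adding inert gas at constant total pressure expands the volume and lowers every reacting partial pressure. With Δn_gas = 3 − 4 = -1, Q moves away from K toward the side with fewer gas moles, so the system shifts toward the side with more gas moles — to the left.
The forward reaction is endothermic. Raising T favours the endothermic direction — shift to the right.
Adding S₂ (g), a reactant, drives the reaction to the right.
The individual effects push in opposite directions; without quantitative information the net direction cannot be determined.

cannot be determined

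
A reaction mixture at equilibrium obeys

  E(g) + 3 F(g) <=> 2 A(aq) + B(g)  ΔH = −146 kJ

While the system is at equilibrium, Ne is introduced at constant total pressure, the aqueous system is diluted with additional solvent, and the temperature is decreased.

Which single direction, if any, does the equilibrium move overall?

Adding inert gas at constant total pressure expands the volume and lowers every reacting partial pressure. With Δn_gas = 1 − 4 = -3, Q moves away from K toward the side with fewer gas moles, so the system shifts toward the side with more gas moles — to the left.
Dilution lowers every aqueous concentration by the same factor. Δn_aq = 2 − 0 = +2, so the system shifts toward the side with more dissolved moles — to the right.
The forward reaction is exothermic. Lowering T favours the exothermic direction — shift to the right.
The individual effects push in opposite directions; without quantitative information the net direction cannot be determined.

cannot be determined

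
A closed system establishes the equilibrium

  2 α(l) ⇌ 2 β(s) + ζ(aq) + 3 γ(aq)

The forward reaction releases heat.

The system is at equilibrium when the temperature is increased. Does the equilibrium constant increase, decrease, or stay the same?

decreases

K depends on temperature via the van 't Hoff relation. The forward reaction is exothermic, so raising T decreases K.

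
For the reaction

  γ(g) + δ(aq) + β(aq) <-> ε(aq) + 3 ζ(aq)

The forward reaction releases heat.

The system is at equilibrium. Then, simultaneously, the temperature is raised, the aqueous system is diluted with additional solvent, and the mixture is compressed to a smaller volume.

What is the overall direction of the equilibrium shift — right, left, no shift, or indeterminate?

cannot be determined

The forward reaction is exothermic. Raising T favours the endothermic direction — shift to the left.
Dilution lowers every aqueous concentration by the same factor. Δn_aq = 4 − 2 = +2, so the system shifts toward the side with more dissolved moles — to the right.
Gas moles: reactants 1, products 0 (Δn_gas = -1). Compression shifts the system toward the side with fewer moles of gas — to the right.
The individual effects push in opposite directions; without quantitative information the net direction cannot be determined.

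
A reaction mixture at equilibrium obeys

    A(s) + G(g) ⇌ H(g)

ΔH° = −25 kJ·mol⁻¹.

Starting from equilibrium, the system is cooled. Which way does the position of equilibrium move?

The forward reaction is exothermic. Lowering T favours the exothermic direction — shift to the right.

right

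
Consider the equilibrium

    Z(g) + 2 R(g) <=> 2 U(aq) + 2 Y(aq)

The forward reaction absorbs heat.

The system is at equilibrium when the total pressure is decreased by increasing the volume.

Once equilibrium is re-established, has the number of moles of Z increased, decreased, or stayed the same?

increases

Gas moles: reactants 3, products 0 (Δn_gas = -3). Expansion shifts the system toward the side with more moles of gas — to the left.
The net shift is to the left. Z is a reactant, so its amount increases.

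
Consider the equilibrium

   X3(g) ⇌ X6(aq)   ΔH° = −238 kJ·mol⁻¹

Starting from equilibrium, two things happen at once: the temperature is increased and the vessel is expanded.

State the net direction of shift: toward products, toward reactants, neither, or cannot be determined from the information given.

The forward reaction is exothermic. Raising T favours the endothermic direction — shift to the left.
Gas moles: reactants 1, products 0 (Δn_gas = -1). Expansion shifts the system toward the side with more moles of gas — to the left.
All effects act in the same direction — net shift to the left.

left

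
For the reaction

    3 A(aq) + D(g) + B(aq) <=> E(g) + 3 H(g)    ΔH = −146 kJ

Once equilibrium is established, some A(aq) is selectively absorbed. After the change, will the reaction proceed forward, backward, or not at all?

Removing A (aq), a reactant, drives the reaction to the left.

left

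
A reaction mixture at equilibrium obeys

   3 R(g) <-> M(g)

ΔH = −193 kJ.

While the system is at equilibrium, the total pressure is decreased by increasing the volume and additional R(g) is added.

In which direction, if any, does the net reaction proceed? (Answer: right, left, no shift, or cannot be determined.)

cannot be determined

Gas moles: reactants 3, products 1 (Δn_gas = -2). Expansion shifts the system toward the side with more moles of gas — to the left.
Adding R (g), a reactant, drives the reaction to the right.
The individual effects push in opposite directions; without quantitative information the net direction cannot be determined.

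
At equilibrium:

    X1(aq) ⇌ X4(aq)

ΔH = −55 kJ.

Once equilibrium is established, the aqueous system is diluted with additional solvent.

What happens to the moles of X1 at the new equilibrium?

Dilution scales every aqueous concentration by the same factor. Δn_aq = 1 − 1 = 0, so Q is unchanged — no shift.
No net shift occurs, so the amount of X1 is unchanged.

unchanged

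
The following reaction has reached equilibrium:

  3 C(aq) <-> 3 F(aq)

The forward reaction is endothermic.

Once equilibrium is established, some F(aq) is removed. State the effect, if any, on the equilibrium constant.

The equilibrium constant depends only on temperature. This perturbation may move the position of equilibrium, but since T is unchanged, K itself is unchanged.

unchanged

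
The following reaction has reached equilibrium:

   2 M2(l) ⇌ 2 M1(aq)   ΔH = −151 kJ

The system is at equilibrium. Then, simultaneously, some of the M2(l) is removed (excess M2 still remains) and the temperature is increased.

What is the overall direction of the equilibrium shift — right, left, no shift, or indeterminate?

M2 is a pure liquid; its activity is 1 regardless of amount, so Q is unaffected — no shift from this change.
The forward reaction is exothermic. Raising T favours the endothermic direction — shift to the left.
Only the nonzero effect(s) matter; the net shift is to the left.

left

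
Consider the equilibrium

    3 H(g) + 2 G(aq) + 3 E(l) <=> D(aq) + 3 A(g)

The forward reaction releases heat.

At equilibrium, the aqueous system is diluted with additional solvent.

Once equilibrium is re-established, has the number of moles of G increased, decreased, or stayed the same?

increases

Dilution lowers every aqueous concentration by the same factor. Δn_aq = 1 − 2 = -1, so the system shifts toward the side with more dissolved moles — to the left.
The net shift is to the left. G is a reactant, so its amount increases.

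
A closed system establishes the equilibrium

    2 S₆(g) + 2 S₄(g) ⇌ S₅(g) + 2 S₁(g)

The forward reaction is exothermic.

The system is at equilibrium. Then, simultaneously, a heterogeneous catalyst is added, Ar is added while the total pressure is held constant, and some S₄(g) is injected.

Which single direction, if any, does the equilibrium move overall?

cannot be determined

A catalyst speeds both forward and reverse rates equally; it changes neither Q nor K — no shift from this change.
Adding inert gas at constant total pressure expands the volume and lowers every reacting partial pressure. With Δn_gas = 3 − 4 = -1, Q moves away from K toward the side with fewer gas moles, so the system shifts toward the side with more gas moles — to the left.
Adding S₄ (g), a reactant, drives the reaction to the right.
The individual effects push in opposite directions; without quantitative information the net direction cannot be determined.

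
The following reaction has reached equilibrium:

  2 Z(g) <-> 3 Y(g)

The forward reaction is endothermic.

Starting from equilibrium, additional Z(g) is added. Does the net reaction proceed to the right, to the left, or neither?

Adding Z (g), a reactant, drives the reaction to the right.

right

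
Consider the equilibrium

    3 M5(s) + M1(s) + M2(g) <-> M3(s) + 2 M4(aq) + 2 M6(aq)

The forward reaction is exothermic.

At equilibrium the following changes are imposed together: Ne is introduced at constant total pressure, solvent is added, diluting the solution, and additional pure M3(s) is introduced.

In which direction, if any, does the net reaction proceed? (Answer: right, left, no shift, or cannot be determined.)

Adding inert gas at constant total pressure expands the volume and lowers every reacting partial pressure. With Δn_gas = 0 − 1 = -1, Q moves away from K toward the side with fewer gas moles, so the system shifts toward the side with more gas moles — to the left.
Dilution lowers every aqueous concentration by the same factor. Δn_aq = 4 − 0 = +4, so the system shifts toward the side with more dissolved moles — to the right.
M3 is a pure solid; its activity is 1 regardless of amount, so Q is unaffected — no shift from this change.
The individual effects push in opposite directions; without quantitative information the net direction cannot be determined.

cannot be determined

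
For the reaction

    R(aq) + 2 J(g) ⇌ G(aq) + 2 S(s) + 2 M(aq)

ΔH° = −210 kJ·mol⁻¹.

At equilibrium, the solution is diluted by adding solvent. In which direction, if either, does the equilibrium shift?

Dilution lowers every aqueous concentration by the same factor. Δn_aq = 3 − 1 = +2, so the system shifts toward the side with more dissolved moles — to the right.

right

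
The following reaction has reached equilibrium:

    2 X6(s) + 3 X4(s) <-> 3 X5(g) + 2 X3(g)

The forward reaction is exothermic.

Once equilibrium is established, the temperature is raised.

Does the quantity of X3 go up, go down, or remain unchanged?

The forward reaction is exothermic. Raising T favours the endothermic direction — shift to the left.
The net shift is to the left. X3 is a product, so its amount decreases.

decreases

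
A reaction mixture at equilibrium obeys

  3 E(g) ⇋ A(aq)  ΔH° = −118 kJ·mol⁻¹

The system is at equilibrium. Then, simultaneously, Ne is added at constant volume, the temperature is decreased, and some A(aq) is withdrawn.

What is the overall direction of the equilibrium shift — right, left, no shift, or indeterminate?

At constant volume, adding an inert gas leaves every reacting species' partial pressure unchanged, so Q is unchanged — no shift from this change.
The forward reaction is exothermic. Lowering T favours the exothermic direction — shift to the right.
Removing A (aq), a product, drives the reaction to the right.
Only the nonzero effect(s) matter; the net shift is to the right.

right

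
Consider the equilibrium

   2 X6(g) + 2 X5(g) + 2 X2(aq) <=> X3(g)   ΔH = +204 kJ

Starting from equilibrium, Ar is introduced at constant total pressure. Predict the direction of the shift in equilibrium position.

left

Adding inert gas at constant total pressure expands the volume and lowers every reacting partial pressure. With Δn_gas = 1 − 4 = -3, Q moves away from K toward the side with fewer gas moles, so the system shifts toward the side with more gas moles — to the left.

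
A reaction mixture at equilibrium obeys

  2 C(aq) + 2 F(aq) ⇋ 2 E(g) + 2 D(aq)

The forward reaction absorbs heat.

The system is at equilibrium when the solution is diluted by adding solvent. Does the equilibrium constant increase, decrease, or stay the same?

unchanged

The equilibrium constant depends only on temperature. This perturbation may move the position of equilibrium, but since T is unchanged, K itself is unchanged.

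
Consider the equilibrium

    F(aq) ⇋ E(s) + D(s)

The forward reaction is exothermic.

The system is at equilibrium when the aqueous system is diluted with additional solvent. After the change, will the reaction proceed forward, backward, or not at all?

Dilution lowers every aqueous concentration by the same factor. Δn_aq = 0 − 1 = -1, so the system shifts toward the side with more dissolved moles — to the left.

left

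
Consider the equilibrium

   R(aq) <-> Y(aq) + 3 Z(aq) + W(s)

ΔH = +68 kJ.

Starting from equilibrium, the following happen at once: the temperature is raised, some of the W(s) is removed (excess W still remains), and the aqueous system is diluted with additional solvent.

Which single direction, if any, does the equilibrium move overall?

right

The forward reaction is endothermic. Raising T favours the endothermic direction — shift to the right.
W is a pure solid; its activity is 1 regardless of amount, so Q is unaffected — no shift from this change.
Dilution lowers every aqueous concentration by the same factor. Δn_aq = 4 − 1 = +3, so the system shifts toward the side with more dissolved moles — to the right.
Only the nonzero effect(s) matter; the net shift is to the right.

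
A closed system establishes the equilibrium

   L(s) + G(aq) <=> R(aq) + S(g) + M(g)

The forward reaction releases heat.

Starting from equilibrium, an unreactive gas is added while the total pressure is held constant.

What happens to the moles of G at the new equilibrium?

Adding inert gas at constant total pressure expands the volume and lowers every reacting partial pressure. With Δn_gas = 2 − 0 = +2, Q moves away from K toward the side with fewer gas moles, so the system shifts toward the side with more gas moles — to the right.
The net shift is to the right. G is a reactant, so its amount decreases.

decreases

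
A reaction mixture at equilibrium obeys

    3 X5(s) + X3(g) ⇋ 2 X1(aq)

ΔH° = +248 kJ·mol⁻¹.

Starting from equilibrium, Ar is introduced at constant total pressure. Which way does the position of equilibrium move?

Adding inert gas at constant total pressure expands the volume and lowers every reacting partial pressure. With Δn_gas = 0 − 1 = -1, Q moves away from K toward the side with fewer gas moles, so the system shifts toward the side with more gas moles — to the left.

left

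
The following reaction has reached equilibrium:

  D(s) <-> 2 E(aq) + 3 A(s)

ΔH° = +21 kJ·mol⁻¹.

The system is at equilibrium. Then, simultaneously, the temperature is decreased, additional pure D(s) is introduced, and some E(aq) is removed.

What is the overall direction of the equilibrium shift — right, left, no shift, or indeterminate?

cannot be determined

The forward reaction is endothermic. Lowering T favours the exothermic direction — shift to the left.
D is a pure solid; its activity is 1 regardless of amount, so Q is unaffected — no shift from this change.
Removing E (aq), a product, drives the reaction to the right.
The individual effects push in opposite directions; without quantitative information the net direction cannot be determined.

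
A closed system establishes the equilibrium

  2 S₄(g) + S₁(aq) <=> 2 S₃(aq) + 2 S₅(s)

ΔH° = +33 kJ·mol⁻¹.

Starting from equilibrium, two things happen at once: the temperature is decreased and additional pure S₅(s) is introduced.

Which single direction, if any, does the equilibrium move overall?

left

The forward reaction is endothermic. Lowering T favours the exothermic direction — shift to the left.
S₅ is a pure solid; its activity is 1 regardless of amount, so Q is unaffected — no shift from this change.
Only the nonzero effect(s) matter; the net shift is to the left.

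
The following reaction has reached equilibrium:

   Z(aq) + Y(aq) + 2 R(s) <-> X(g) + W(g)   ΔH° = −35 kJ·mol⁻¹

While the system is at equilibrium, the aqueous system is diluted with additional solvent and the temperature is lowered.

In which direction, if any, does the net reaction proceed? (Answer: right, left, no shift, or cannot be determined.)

cannot be determined

Dilution lowers every aqueous concentration by the same factor. Δn_aq = 0 − 2 = -2, so the system shifts toward the side with more dissolved moles — to the left.
The forward reaction is exothermic. Lowering T favours the exothermic direction — shift to the right.
The individual effects push in opposite directions; without quantitative information the net direction cannot be determined.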